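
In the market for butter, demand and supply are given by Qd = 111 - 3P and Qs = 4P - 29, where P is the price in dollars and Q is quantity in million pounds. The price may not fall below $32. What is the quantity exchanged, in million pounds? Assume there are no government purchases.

Equilibrium: 111 - 3P = 4P - 29, so 140 = 7P and P* = 20, Q* = 51.
Since 32 > 20, the floor is binding.
At P = 32: Qd = 111 - 3·32 = 15 and Qs = 4·32 - 29 = 99.
The quantity actually transacted is the short side, demand: 15.

15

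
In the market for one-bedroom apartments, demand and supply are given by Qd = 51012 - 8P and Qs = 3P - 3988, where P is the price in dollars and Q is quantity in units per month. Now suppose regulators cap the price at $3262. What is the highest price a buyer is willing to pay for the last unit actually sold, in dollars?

Without the control the market clears where 51012 - 8P = 3P - 3988, i.e. P* = 5000 and Q* = 11012.
Because the ceiling (3262) lies below the market-clearing price, it is binding.
At P = 3262: Qd = 51012 - 8·3262 = 24916 and Qs = 3·3262 - 3988 = 5798.
Only 5798 units reach the market. On the demand curve, the marginal buyer's willingness to pay at Q = 5798 is (51012 - 5798)/8 = 5651.75.

5651.75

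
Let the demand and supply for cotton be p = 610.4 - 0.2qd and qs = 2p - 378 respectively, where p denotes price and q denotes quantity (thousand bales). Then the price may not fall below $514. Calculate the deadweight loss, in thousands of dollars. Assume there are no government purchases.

Rearranging demand gives qd = 3052 - 5p. Equilibrium: 3052 - 5p = 2p - 378, so 3430 = 7p and p* = 490, q* = 602.
Because the floor (514) lies above the market-clearing price, it is binding.
At p = 514: qd = 3052 - 5·514 = 482 and qs = 2·514 - 378 = 650.
Quantity traded falls to 482. At q = 482 the demand price is (3052 - 482)/5 = 514 and the supply price is (378 + 482)/2 = 430.
Deadweight loss = ½ · (514 - 430) · (602 - 482) = ½ · 84 · 120 = 5040.

5040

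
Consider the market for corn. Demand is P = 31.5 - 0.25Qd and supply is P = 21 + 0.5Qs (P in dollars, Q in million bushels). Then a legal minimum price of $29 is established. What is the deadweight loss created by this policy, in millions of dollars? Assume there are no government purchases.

Rearranging demand gives Qd = 126 - 4P; rearranging supply gives Qs = 2P - 42. In a free market, 126 - 4P = 2P - 42 gives the equilibrium P* = 28, Q* = 14.
Because the floor (29) lies above the market-clearing price, it is binding.
At P = 29: Qd = 126 - 4·29 = 10 and Qs = 2·29 - 42 = 16.
Quantity traded falls to 10. At Q = 10 the demand price is (126 - 10)/4 = 29 and the supply price is (42 + 10)/2 = 26.
Deadweight loss = ½ · (29 - 26) · (14 - 10) = ½ · 3 · 4 = 6.

6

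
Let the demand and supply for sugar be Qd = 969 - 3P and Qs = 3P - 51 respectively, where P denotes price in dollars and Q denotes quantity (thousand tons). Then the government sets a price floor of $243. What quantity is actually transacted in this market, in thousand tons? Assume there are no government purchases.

240

Equilibrium: 969 - 3P = 3P - 51, so 1020 = 6P and P* = 170, Q* = 459.
The floor of 243 is above the equilibrium price 170, so it binds.
At P = 243: Qd = 969 - 3·243 = 240 and Qs = 3·243 - 51 = 678.
The quantity actually transacted is the short side, demand: 240.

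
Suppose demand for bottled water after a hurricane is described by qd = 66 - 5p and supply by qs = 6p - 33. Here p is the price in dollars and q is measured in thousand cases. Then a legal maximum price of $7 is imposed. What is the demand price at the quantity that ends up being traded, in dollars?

In a free market, 66 - 5p = 6p - 33 gives the equilibrium p* = 9, q* = 21.
Because the ceiling (7) lies below the market-clearing price, it is binding.
At p = 7: qd = 66 - 5·7 = 31 and qs = 6·7 - 33 = 9.
Only 9 units reach the market. On the demand curve, the marginal buyer's willingness to pay at q = 9 is (66 - 9)/5 = 11.4.

11.4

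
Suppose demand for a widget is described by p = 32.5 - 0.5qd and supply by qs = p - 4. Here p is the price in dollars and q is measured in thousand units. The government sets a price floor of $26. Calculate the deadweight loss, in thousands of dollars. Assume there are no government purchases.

Rearranging demand gives qd = 65 - 2p. Without the control the market clears where 65 - 2p = p - 4, i.e. p* = 23 and q* = 19.
Since 26 > 23, the floor is binding.
At p = 26: qd = 65 - 2·26 = 13 and qs = 26 - 4 = 22.
Quantity traded falls to 13. At q = 13 the demand price is (65 - 13)/2 = 26 and the supply price is 4 + 13 = 17.
Deadweight loss = ½ · (26 - 17) · (19 - 13) = ½ · 9 · 6 = 27.

27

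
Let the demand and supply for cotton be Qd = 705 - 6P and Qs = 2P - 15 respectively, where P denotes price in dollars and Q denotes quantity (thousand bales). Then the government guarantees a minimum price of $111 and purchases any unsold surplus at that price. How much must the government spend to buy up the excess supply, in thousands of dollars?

18648

Equilibrium: 705 - 6P = 2P - 15, so 720 = 8P and P* = 90, Q* = 165.
Since 111 > 90, the floor is binding.
At P = 111: Qd = 705 - 6·111 = 39 and Qs = 2·111 - 15 = 207.
Surplus = Qs - Qd = 168.
Government expenditure = surplus × support price = 168 × 111 = 18648.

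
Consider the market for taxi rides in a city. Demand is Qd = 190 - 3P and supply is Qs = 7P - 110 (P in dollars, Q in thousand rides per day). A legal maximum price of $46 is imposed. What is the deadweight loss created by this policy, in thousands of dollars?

In a free market, 190 - 3P = 7P - 110 gives the equilibrium P* = 30, Q* = 100.
Since 46 is above P* = 30, the ceiling does not bind and the free-market outcome prevails.
Since the control does not bind, no trades are prevented and deadweight loss is zero.

0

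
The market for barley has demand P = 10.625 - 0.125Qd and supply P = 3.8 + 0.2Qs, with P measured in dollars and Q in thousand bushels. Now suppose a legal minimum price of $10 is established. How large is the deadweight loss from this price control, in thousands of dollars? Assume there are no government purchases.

Rearranging demand gives Qd = 85 - 8P; rearranging supply gives Qs = 5P - 19. Without the control the market clears where 85 - 8P = 5P - 19, i.e. P* = 8 and Q* = 21.
Because the floor (10) lies above the market-clearing price, it is binding.
At P = 10: Qd = 85 - 8·10 = 5 and Qs = 5·10 - 19 = 31.
Quantity traded falls to 5. At Q = 5 the demand price is (85 - 5)/8 = 10 and the supply price is (19 + 5)/5 = 4.8.
Deadweight loss = ½ · (10 - 4.8) · (21 - 5) = ½ · 5.2 · 16 = 41.6.

41.6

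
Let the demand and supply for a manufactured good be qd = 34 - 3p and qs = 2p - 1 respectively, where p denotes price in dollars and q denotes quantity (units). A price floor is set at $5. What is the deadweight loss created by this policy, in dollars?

0

Equilibrium: 34 - 3p = 2p - 1, so 35 = 5p and p* = 7, q* = 13.
The floor of 5 is below the equilibrium price 7, so it is not binding; the market clears at p* = 7, q* = 13.
Since the control does not bind, no trades are prevented and deadweight loss is zero.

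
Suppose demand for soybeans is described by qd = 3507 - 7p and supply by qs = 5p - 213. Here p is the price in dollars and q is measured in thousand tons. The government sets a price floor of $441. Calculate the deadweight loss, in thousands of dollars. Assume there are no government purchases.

144152.4

Without the control the market clears where 3507 - 7p = 5p - 213, i.e. p* = 310 and q* = 1337.
Since 441 > 310, the floor is binding.
At p = 441: qd = 3507 - 7·441 = 420 and qs = 5·441 - 213 = 1992.
Quantity traded falls to 420. At q = 420 the demand price is (3507 - 420)/7 = 441 and the supply price is (213 + 420)/5 = 126.6.
Deadweight loss = ½ · (441 - 126.6) · (1337 - 420) = ½ · 314.4 · 917 = 144152.4.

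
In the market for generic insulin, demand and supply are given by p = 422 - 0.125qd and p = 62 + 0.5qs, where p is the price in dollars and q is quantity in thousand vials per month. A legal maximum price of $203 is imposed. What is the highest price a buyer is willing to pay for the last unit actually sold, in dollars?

386.75

Rearranging demand gives qd = 3376 - 8p; rearranging supply gives qs = 2p - 124. Without the control the market clears where 3376 - 8p = 2p - 124, i.e. p* = 350 and q* = 576.
Because the ceiling (203) lies below the market-clearing price, it is binding.
At p = 203: qd = 3376 - 8·203 = 1752 and qs = 2·203 - 124 = 282.
Only 282 units reach the market. On the demand curve, the marginal buyer's willingness to pay at q = 282 is (3376 - 282)/8 = 386.75.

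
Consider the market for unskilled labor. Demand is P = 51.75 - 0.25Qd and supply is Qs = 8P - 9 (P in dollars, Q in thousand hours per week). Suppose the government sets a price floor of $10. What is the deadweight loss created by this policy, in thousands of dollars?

0

Rearranging demand gives Qd = 207 - 4P. Setting quantity demanded equal to quantity supplied, 207 - 4P = 8P - 9, gives P* = 18 and Q* = 135.
The floor of 10 is below the equilibrium price 18, so it is not binding; the market clears at P* = 18, Q* = 135.
Since the control does not bind, no trades are prevented and deadweight loss is zero.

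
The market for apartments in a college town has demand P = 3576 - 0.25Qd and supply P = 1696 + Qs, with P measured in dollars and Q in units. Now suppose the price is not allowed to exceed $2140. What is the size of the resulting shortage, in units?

5300

Rearranging demand gives Qd = 14304 - 4P; rearranging supply gives Qs = P - 1696. Setting quantity demanded equal to quantity supplied, 14304 - 4P = P - 1696, gives P* = 3200 and Q* = 1504.
Since 2140 < 3200, the ceiling is binding.
At P = 2140: Qd = 14304 - 4·2140 = 5744 and Qs = 2140 - 1696 = 444.
Shortage = Qd - Qs = 5744 - 444 = 5300.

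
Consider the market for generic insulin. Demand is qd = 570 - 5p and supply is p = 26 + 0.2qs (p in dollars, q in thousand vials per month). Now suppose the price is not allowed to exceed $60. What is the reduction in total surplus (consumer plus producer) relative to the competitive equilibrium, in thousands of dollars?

500

Rearranging supply gives qs = 5p - 130. Equilibrium: 570 - 5p = 5p - 130, so 700 = 10p and p* = 70, q* = 220.
Because the ceiling (60) lies below the market-clearing price, it is binding.
At p = 60: qd = 570 - 5·60 = 270 and qs = 5·60 - 130 = 170.
Quantity traded falls to 170. At q = 170 the demand price is (570 - 170)/5 = 80 and the supply price is (130 + 170)/5 = 60.
Deadweight loss = ½ · (80 - 60) · (220 - 170) = ½ · 20 · 50 = 500.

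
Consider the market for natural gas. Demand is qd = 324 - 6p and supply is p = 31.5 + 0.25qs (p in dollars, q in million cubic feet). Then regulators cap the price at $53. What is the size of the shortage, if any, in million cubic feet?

0

Rearranging supply gives qs = 4p - 126. Setting quantity demanded equal to quantity supplied, 324 - 6p = 4p - 126, gives p* = 45 and q* = 54.
The ceiling of 53 is above the equilibrium price 45, so it is not binding; the market clears at p* = 45, q* = 54.
Since the control does not bind, there is no shortage.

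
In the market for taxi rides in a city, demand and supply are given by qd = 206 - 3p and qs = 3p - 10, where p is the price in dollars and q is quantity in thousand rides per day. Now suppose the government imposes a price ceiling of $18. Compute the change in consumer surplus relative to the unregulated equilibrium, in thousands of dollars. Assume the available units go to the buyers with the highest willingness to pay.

306

Equilibrium: 206 - 3p = 3p - 10, so 216 = 6p and p* = 36, q* = 98.
Because the ceiling (18) lies below the market-clearing price, it is binding.
At p = 18: qd = 206 - 3·18 = 152 and qs = 3·18 - 10 = 44.
Consumer surplus without the control is ½ · (206/3 - 36) · 98 = 4802/3.
With the ceiling, 44 units are sold at 18 (assume they go to the highest-value buyers). The demand price at q = 44 is 54, so CS = ½ · [(206/3 - 18) + (54 - 18)] · 44 = 5720/3.
Change in consumer surplus = 5720/3 - 4802/3 = 306.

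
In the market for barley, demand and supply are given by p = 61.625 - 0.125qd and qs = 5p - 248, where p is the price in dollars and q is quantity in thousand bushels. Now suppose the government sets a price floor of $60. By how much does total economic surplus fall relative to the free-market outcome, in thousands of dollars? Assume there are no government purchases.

Rearranging demand gives qd = 493 - 8p. Without the control the market clears where 493 - 8p = 5p - 248, i.e. p* = 57 and q* = 37.
The floor of 60 is above the equilibrium price 57, so it binds.
At p = 60: qd = 493 - 8·60 = 13 and qs = 5·60 - 248 = 52.
Quantity traded falls to 13. At q = 13 the demand price is (493 - 13)/8 = 60 and the supply price is (248 + 13)/5 = 52.2.
Deadweight loss = ½ · (60 - 52.2) · (37 - 13) = ½ · 7.8 · 24 = 93.6.

93.6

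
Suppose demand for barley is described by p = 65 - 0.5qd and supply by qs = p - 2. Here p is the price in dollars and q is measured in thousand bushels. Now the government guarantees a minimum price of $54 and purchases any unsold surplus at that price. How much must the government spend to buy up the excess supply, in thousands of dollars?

1620

Rearranging demand gives qd = 130 - 2p. Without the control the market clears where 130 - 2p = p - 2, i.e. p* = 44 and q* = 42.
The floor of 54 is above the equilibrium price 44, so it binds.
At p = 54: qd = 130 - 2·54 = 22 and qs = 54 - 2 = 52.
Surplus = qs - qd = 30.
Government expenditure = surplus × support price = 30 × 54 = 1620.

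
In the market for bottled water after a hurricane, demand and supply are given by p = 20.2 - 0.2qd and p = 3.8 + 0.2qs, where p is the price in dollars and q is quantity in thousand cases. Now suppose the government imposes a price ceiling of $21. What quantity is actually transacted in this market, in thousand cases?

41

Rearranging demand gives qd = 101 - 5p; rearranging supply gives qs = 5p - 19. In a free market, 101 - 5p = 5p - 19 gives the equilibrium p* = 12, q* = 41.
Since 21 is above p* = 12, the ceiling does not bind and the free-market outcome prevails.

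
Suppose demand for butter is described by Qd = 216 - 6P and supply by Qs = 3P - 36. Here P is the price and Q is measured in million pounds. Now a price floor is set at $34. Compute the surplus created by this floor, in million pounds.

Without the control the market clears where 216 - 6P = 3P - 36, i.e. P* = 28 and Q* = 48.
Because the floor (34) lies above the market-clearing price, it is binding.
At P = 34: Qd = 216 - 6·34 = 12 and Qs = 3·34 - 36 = 66.
Surplus = Qs - Qd = 66 - 12 = 54.

54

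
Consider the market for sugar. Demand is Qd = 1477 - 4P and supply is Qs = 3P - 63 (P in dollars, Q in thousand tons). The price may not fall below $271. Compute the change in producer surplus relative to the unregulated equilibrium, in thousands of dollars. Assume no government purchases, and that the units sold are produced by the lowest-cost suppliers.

13107

Without the control the market clears where 1477 - 4P = 3P - 63, i.e. P* = 220 and Q* = 597.
Because the floor (271) lies above the market-clearing price, it is binding.
At P = 271: Qd = 1477 - 4·271 = 393 and Qs = 3·271 - 63 = 750.
Producer surplus without the control is ½ · (220 - 21) · 597 = 59401.5.
With the floor, 393 units are sold at 271. The supply price at Q = 393 is 152, so PS = ½ · [(271 - 21) + (271 - 152)] · 393 = 72508.5.
Change in producer surplus = 72508.5 - 59401.5 = 13107.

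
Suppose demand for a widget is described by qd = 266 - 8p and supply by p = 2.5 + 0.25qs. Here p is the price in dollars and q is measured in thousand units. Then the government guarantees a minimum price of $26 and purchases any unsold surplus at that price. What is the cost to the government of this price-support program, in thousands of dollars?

936

Rearranging supply gives qs = 4p - 10. Without the control the market clears where 266 - 8p = 4p - 10, i.e. p* = 23 and q* = 82.
Since 26 > 23, the floor is binding.
At p = 26: qd = 266 - 8·26 = 58 and qs = 4·26 - 10 = 94.
Surplus = qs - qd = 36.
Government expenditure = surplus × support price = 36 × 26 = 936.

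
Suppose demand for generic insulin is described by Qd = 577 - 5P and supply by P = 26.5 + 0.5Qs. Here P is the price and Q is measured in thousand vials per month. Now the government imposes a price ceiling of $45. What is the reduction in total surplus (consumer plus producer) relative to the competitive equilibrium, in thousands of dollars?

2835

Rearranging supply gives Qs = 2P - 53. Equilibrium: 577 - 5P = 2P - 53, so 630 = 7P and P* = 90, Q* = 127.
Since 45 < 90, the ceiling is binding.
At P = 45: Qd = 577 - 5·45 = 352 and Qs = 2·45 - 53 = 37.
Quantity traded falls to 37. At Q = 37 the demand price is (577 - 37)/5 = 108 and the supply price is (53 + 37)/2 = 45.
Deadweight loss = ½ · (108 - 45) · (127 - 37) = ½ · 63 · 90 = 2835.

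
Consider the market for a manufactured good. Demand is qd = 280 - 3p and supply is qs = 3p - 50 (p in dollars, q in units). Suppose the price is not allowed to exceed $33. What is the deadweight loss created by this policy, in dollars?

1452

Setting quantity demanded equal to quantity supplied, 280 - 3p = 3p - 50, gives p* = 55 and q* = 115.
The ceiling of 33 is below the equilibrium price 55, so it binds.
At p = 33: qd = 280 - 3·33 = 181 and qs = 3·33 - 50 = 49.
Quantity traded falls to 49. At q = 49 the demand price is (280 - 49)/3 = 77 and the supply price is (50 + 49)/3 = 33.
Deadweight loss = ½ · (77 - 33) · (115 - 49) = ½ · 44 · 66 = 1452.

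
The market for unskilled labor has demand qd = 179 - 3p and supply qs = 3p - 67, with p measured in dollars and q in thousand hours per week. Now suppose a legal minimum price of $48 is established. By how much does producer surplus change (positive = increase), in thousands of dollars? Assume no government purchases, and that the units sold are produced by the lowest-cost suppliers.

Equilibrium: 179 - 3p = 3p - 67, so 246 = 6p and p* = 41, q* = 56.
Because the floor (48) lies above the market-clearing price, it is binding.
At p = 48: qd = 179 - 3·48 = 35 and qs = 3·48 - 67 = 77.
Producer surplus without the control is ½ · (41 - 67/3) · 56 = 1568/3.
With the floor, 35 units are sold at 48. The supply price at q = 35 is 34, so PS = ½ · [(48 - 67/3) + (48 - 34)] · 35 = 4165/6.
Change in producer surplus = 4165/6 - 1568/3 = 171.5.

171.5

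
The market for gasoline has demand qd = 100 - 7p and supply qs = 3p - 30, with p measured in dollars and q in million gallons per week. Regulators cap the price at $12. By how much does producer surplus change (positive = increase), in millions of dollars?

In a free market, 100 - 7p = 3p - 30 gives the equilibrium p* = 13, q* = 9.
The ceiling of 12 is below the equilibrium price 13, so it binds.
At p = 12: qd = 100 - 7·12 = 16 and qs = 3·12 - 30 = 6.
Producer surplus without the control is ½ · (13 - 10) · 9 = 13.5.
With the ceiling, producers sell 6 units at 12, so PS = ½ · (12 - 10) · 6 = 6.
Change in producer surplus = 6 - 13.5 = -7.5.

-7.5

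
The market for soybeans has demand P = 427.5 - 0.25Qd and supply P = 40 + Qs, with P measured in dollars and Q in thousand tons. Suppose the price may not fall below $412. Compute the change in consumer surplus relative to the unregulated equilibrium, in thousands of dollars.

-11532

Rearranging demand gives Qd = 1710 - 4P; rearranging supply gives Qs = P - 40. Equilibrium: 1710 - 4P = P - 40, so 1750 = 5P and P* = 350, Q* = 310.
Since 412 > 350, the floor is binding.
At P = 412: Qd = 1710 - 4·412 = 62 and Qs = 412 - 40 = 372.
Consumer surplus without the control is ½ · (427.5 - 350) · 310 = 12012.5.
With the floor, consumers buy 62 units at 412, so CS = ½ · (427.5 - 412) · 62 = 480.5.
Change in consumer surplus = 480.5 - 12012.5 = -11532.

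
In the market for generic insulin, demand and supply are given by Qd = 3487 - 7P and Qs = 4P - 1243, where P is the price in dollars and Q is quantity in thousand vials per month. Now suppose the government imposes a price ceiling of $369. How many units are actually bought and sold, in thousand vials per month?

Without the control the market clears where 3487 - 7P = 4P - 1243, i.e. P* = 430 and Q* = 477.
Since 369 < 430, the ceiling is binding.
At P = 369: Qd = 3487 - 7·369 = 904 and Qs = 4·369 - 1243 = 233.
The quantity actually transacted is the short side, supply: 233.

233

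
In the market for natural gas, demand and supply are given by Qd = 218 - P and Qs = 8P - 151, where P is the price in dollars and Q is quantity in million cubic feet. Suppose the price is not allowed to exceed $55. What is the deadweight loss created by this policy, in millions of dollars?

0

Without the control the market clears where 218 - P = 8P - 151, i.e. P* = 41 and Q* = 177.
The ceiling of 55 is above the equilibrium price 41, so it is not binding; the market clears at P* = 41, Q* = 177.
Since the control does not bind, no trades are prevented and deadweight loss is zero.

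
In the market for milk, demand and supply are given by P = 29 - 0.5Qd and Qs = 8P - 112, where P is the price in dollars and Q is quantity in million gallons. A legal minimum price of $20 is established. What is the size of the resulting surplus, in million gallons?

30

Rearranging demand gives Qd = 58 - 2P. Without the control the market clears where 58 - 2P = 8P - 112, i.e. P* = 17 and Q* = 24.
Because the floor (20) lies above the market-clearing price, it is binding.
At P = 20: Qd = 58 - 2·20 = 18 and Qs = 8·20 - 112 = 48.
Surplus = Qs - Qd = 48 - 18 = 30.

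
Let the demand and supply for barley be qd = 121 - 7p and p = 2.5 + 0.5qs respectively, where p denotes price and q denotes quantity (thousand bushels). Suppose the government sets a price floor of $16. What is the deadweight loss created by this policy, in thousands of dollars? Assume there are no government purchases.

Rearranging supply gives qs = 2p - 5. In a free market, 121 - 7p = 2p - 5 gives the equilibrium p* = 14, q* = 23.
Because the floor (16) lies above the market-clearing price, it is binding.
At p = 16: qd = 121 - 7·16 = 9 and qs = 2·16 - 5 = 27.
Quantity traded falls to 9. At q = 9 the demand price is (121 - 9)/7 = 16 and the supply price is (5 + 9)/2 = 7.
Deadweight loss = ½ · (16 - 7) · (23 - 9) = ½ · 9 · 14 = 63.

63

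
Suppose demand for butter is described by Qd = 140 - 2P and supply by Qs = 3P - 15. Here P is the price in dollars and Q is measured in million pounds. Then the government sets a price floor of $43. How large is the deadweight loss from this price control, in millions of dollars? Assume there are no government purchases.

Setting quantity demanded equal to quantity supplied, 140 - 2P = 3P - 15, gives P* = 31 and Q* = 78.
Since 43 > 31, the floor is binding.
At P = 43: Qd = 140 - 2·43 = 54 and Qs = 3·43 - 15 = 114.
Quantity traded falls to 54. At Q = 54 the demand price is (140 - 54)/2 = 43 and the supply price is (15 + 54)/3 = 23.
Deadweight loss = ½ · (43 - 23) · (78 - 54) = ½ · 20 · 24 = 240.

240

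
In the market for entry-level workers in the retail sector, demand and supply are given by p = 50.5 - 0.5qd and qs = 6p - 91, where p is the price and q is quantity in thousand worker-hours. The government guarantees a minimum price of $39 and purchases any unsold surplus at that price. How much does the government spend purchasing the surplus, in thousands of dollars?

4680

Rearranging demand gives qd = 101 - 2p. Equilibrium: 101 - 2p = 6p - 91, so 192 = 8p and p* = 24, q* = 53.
The floor of 39 is above the equilibrium price 24, so it binds.
At p = 39: qd = 101 - 2·39 = 23 and qs = 6·39 - 91 = 143.
Surplus = qs - qd = 120.
Government expenditure = surplus × support price = 120 × 39 = 4680.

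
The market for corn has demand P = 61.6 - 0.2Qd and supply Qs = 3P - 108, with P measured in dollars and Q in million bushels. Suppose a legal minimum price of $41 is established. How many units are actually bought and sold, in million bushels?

Rearranging demand gives Qd = 308 - 5P. Equilibrium: 308 - 5P = 3P - 108, so 416 = 8P and P* = 52, Q* = 48.
Since 41 is below P* = 52, the floor does not bind and the free-market outcome prevails.

48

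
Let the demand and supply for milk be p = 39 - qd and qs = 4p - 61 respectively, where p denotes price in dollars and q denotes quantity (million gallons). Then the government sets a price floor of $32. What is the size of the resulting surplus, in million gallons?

60

Rearranging demand gives qd = 39 - p. Equilibrium: 39 - p = 4p - 61, so 100 = 5p and p* = 20, q* = 19.
Because the floor (32) lies above the market-clearing price, it is binding.
At p = 32: qd = 39 - 32 = 7 and qs = 4·32 - 61 = 67.
Surplus = qs - qd = 67 - 7 = 60.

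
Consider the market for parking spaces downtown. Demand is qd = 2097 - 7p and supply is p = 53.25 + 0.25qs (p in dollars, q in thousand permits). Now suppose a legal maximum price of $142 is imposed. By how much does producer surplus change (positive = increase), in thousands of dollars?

Rearranging supply gives qs = 4p - 213. In a free market, 2097 - 7p = 4p - 213 gives the equilibrium p* = 210, q* = 627.
Because the ceiling (142) lies below the market-clearing price, it is binding.
At p = 142: qd = 2097 - 7·142 = 1103 and qs = 4·142 - 213 = 355.
Producer surplus without the control is ½ · (210 - 53.25) · 627 = 49141.125.
With the ceiling, producers sell 355 units at 142, so PS = ½ · (142 - 53.25) · 355 = 15753.125.
Change in producer surplus = 15753.125 - 49141.125 = -33388.

-33388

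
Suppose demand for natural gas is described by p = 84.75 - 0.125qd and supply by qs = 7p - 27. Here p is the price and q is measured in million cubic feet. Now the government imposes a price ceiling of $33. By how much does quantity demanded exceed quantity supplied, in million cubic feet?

Rearranging demand gives qd = 678 - 8p. Setting quantity demanded equal to quantity supplied, 678 - 8p = 7p - 27, gives p* = 47 and q* = 302.
The ceiling of 33 is below the equilibrium price 47, so it binds.
At p = 33: qd = 678 - 8·33 = 414 and qs = 7·33 - 27 = 204.
Shortage = qd - qs = 414 - 204 = 210.

210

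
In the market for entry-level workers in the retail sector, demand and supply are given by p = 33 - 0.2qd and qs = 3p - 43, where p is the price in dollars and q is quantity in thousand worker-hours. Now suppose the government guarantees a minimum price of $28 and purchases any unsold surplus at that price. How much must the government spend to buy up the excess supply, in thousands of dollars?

Rearranging demand gives qd = 165 - 5p. Setting quantity demanded equal to quantity supplied, 165 - 5p = 3p - 43, gives p* = 26 and q* = 35.
The floor of 28 is above the equilibrium price 26, so it binds.
At p = 28: qd = 165 - 5·28 = 25 and qs = 3·28 - 43 = 41.
Surplus = qs - qd = 16.
Government expenditure = surplus × support price = 16 × 28 = 448.

448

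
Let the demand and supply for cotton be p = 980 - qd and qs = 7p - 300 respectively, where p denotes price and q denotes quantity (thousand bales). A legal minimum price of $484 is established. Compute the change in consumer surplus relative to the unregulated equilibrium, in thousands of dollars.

-213192

Rearranging demand gives qd = 980 - p. Setting quantity demanded equal to quantity supplied, 980 - p = 7p - 300, gives p* = 160 and q* = 820.
The floor of 484 is above the equilibrium price 160, so it binds.
At p = 484: qd = 980 - 484 = 496 and qs = 7·484 - 300 = 3088.
Consumer surplus without the control is ½ · (980 - 160) · 820 = 336200.
With the floor, consumers buy 496 units at 484, so CS = ½ · (980 - 484) · 496 = 123008.
Change in consumer surplus = 123008 - 336200 = -213192.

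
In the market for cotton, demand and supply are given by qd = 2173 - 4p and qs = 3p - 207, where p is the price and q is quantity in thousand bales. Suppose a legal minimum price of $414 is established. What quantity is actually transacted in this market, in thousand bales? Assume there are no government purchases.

Equilibrium: 2173 - 4p = 3p - 207, so 2380 = 7p and p* = 340, q* = 813.
Since 414 > 340, the floor is binding.
At p = 414: qd = 2173 - 4·414 = 517 and qs = 3·414 - 207 = 1035.
The quantity actually transacted is the short side, demand: 517.

517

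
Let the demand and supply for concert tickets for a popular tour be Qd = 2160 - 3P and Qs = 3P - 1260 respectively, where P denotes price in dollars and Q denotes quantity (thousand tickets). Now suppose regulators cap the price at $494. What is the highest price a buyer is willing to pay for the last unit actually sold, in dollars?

646

Equilibrium: 2160 - 3P = 3P - 1260, so 3420 = 6P and P* = 570, Q* = 450.
The ceiling of 494 is below the equilibrium price 570, so it binds.
At P = 494: Qd = 2160 - 3·494 = 678 and Qs = 3·494 - 1260 = 222.
Only 222 units reach the market. On the demand curve, the marginal buyer's willingness to pay at Q = 222 is (2160 - 222)/3 = 646.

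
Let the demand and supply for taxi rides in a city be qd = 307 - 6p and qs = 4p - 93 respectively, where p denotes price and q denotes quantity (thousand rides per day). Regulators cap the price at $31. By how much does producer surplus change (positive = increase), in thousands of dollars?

Setting quantity demanded equal to quantity supplied, 307 - 6p = 4p - 93, gives p* = 40 and q* = 67.
Since 31 < 40, the ceiling is binding.
At p = 31: qd = 307 - 6·31 = 121 and qs = 4·31 - 93 = 31.
Producer surplus without the control is ½ · (40 - 23.25) · 67 = 561.125.
With the ceiling, producers sell 31 units at 31, so PS = ½ · (31 - 23.25) · 31 = 120.125.
Change in producer surplus = 120.125 - 561.125 = -441.

-441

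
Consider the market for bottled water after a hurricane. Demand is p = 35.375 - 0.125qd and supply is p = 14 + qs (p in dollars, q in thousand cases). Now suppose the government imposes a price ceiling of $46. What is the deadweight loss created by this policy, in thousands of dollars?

Rearranging demand gives qd = 283 - 8p; rearranging supply gives qs = p - 14. Without the control the market clears where 283 - 8p = p - 14, i.e. p* = 33 and q* = 19.
Since 46 is above p* = 33, the ceiling does not bind and the free-market outcome prevails.
Since the control does not bind, no trades are prevented and deadweight loss is zero.

0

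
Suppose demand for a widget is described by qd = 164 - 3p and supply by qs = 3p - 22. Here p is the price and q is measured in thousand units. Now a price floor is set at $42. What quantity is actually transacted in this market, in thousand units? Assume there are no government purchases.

Equilibrium: 164 - 3p = 3p - 22, so 186 = 6p and p* = 31, q* = 71.
Because the floor (42) lies above the market-clearing price, it is binding.
At p = 42: qd = 164 - 3·42 = 38 and qs = 3·42 - 22 = 104.
The quantity actually transacted is the short side, demand: 38.

38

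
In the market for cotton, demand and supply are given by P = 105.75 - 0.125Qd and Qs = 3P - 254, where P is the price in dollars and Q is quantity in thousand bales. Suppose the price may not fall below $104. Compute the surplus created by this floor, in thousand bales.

44

Rearranging demand gives Qd = 846 - 8P. Setting quantity demanded equal to quantity supplied, 846 - 8P = 3P - 254, gives P* = 100 and Q* = 46.
The floor of 104 is above the equilibrium price 100, so it binds.
At P = 104: Qd = 846 - 8·104 = 14 and Qs = 3·104 - 254 = 58.
Surplus = Qs - Qd = 58 - 14 = 44.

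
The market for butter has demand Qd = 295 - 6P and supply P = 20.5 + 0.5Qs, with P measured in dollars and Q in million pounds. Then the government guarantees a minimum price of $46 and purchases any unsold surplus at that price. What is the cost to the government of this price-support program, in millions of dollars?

Rearranging supply gives Qs = 2P - 41. Without the control the market clears where 295 - 6P = 2P - 41, i.e. P* = 42 and Q* = 43.
Since 46 > 42, the floor is binding.
At P = 46: Qd = 295 - 6·46 = 19 and Qs = 2·46 - 41 = 51.
Surplus = Qs - Qd = 32.
Government expenditure = surplus × support price = 32 × 46 = 1472.

1472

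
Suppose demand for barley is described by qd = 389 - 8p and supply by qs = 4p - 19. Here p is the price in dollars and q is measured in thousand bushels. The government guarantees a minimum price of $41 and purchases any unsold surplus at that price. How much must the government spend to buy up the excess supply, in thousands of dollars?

3444

Equilibrium: 389 - 8p = 4p - 19, so 408 = 12p and p* = 34, q* = 117.
Since 41 > 34, the floor is binding.
At p = 41: qd = 389 - 8·41 = 61 and qs = 4·41 - 19 = 145.
Surplus = qs - qd = 84.
Government expenditure = surplus × support price = 84 × 41 = 3444.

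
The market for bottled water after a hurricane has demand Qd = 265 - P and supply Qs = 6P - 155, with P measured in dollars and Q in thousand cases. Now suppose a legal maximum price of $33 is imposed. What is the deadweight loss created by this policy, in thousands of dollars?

15309

Without the control the market clears where 265 - P = 6P - 155, i.e. P* = 60 and Q* = 205.
Since 33 < 60, the ceiling is binding.
At P = 33: Qd = 265 - 33 = 232 and Qs = 6·33 - 155 = 43.
Quantity traded falls to 43. At Q = 43 the demand price is 265 - 43 = 222 and the supply price is (155 + 43)/6 = 33.
Deadweight loss = ½ · (222 - 33) · (205 - 43) = ½ · 189 · 162 = 15309.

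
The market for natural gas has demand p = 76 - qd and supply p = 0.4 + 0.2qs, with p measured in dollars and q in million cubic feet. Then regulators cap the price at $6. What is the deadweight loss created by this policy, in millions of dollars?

735

Rearranging demand gives qd = 76 - p; rearranging supply gives qs = 5p - 2. Setting quantity demanded equal to quantity supplied, 76 - p = 5p - 2, gives p* = 13 and q* = 63.
Because the ceiling (6) lies below the market-clearing price, it is binding.
At p = 6: qd = 76 - 6 = 70 and qs = 5·6 - 2 = 28.
Quantity traded falls to 28. At q = 28 the demand price is 76 - 28 = 48 and the supply price is (2 + 28)/5 = 6.
Deadweight loss = ½ · (48 - 6) · (63 - 28) = ½ · 42 · 35 = 735.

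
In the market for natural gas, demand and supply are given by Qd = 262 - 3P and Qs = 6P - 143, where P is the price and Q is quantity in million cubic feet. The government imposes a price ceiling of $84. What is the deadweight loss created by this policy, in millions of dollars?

Without the control the market clears where 262 - 3P = 6P - 143, i.e. P* = 45 and Q* = 127.
The ceiling of 84 is above the equilibrium price 45, so it is not binding; the market clears at P* = 45, Q* = 127.
Since the control does not bind, no trades are prevented and deadweight loss is zero.

0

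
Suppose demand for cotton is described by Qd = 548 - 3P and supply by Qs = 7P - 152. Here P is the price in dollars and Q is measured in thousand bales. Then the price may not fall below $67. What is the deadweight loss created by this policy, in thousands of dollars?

Setting quantity demanded equal to quantity supplied, 548 - 3P = 7P - 152, gives P* = 70 and Q* = 338.
Since 67 is below P* = 70, the floor does not bind and the free-market outcome prevails.
Since the control does not bind, no trades are prevented and deadweight loss is zero.

0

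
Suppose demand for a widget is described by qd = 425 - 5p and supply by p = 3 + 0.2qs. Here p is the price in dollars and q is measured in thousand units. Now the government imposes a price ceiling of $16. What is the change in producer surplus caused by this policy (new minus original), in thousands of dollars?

-3780

Rearranging supply gives qs = 5p - 15. In a free market, 425 - 5p = 5p - 15 gives the equilibrium p* = 44, q* = 205.
Since 16 < 44, the ceiling is binding.
At p = 16: qd = 425 - 5·16 = 345 and qs = 5·16 - 15 = 65.
Producer surplus without the control is ½ · (44 - 3) · 205 = 4202.5.
With the ceiling, producers sell 65 units at 16, so PS = ½ · (16 - 3) · 65 = 422.5.
Change in producer surplus = 422.5 - 4202.5 = -3780.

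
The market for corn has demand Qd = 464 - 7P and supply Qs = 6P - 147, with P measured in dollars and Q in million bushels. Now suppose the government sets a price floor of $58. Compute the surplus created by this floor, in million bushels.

In a free market, 464 - 7P = 6P - 147 gives the equilibrium P* = 47, Q* = 135.
The floor of 58 is above the equilibrium price 47, so it binds.
At P = 58: Qd = 464 - 7·58 = 58 and Qs = 6·58 - 147 = 201.
Surplus = Qs - Qd = 201 - 58 = 143.

143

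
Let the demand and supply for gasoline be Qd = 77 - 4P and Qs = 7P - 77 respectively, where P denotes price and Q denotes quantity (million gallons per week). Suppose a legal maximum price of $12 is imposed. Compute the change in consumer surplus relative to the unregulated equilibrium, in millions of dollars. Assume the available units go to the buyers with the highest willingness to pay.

-10.5

Without the control the market clears where 77 - 4P = 7P - 77, i.e. P* = 14 and Q* = 21.
The ceiling of 12 is below the equilibrium price 14, so it binds.
At P = 12: Qd = 77 - 4·12 = 29 and Qs = 7·12 - 77 = 7.
Consumer surplus without the control is ½ · (19.25 - 14) · 21 = 55.125.
With the ceiling, 7 units are sold at 12 (assume they go to the highest-value buyers). The demand price at Q = 7 is 17.5, so CS = ½ · [(19.25 - 12) + (17.5 - 12)] · 7 = 44.625.
Change in consumer surplus = 44.625 - 55.125 = -10.5.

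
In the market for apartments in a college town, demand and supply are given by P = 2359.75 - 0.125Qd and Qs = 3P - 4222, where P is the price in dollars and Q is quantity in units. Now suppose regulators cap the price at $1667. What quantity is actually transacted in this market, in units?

779

Rearranging demand gives Qd = 18878 - 8P. Equilibrium: 18878 - 8P = 3P - 4222, so 23100 = 11P and P* = 2100, Q* = 2078.
The ceiling of 1667 is below the equilibrium price 2100, so it binds.
At P = 1667: Qd = 18878 - 8·1667 = 5542 and Qs = 3·1667 - 4222 = 779.
The quantity actually transacted is the short side, supply: 779.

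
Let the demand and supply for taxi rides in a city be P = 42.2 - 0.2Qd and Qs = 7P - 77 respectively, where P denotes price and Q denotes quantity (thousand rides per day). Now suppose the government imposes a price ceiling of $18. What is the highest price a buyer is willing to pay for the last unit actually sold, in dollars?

Rearranging demand gives Qd = 211 - 5P. Without the control the market clears where 211 - 5P = 7P - 77, i.e. P* = 24 and Q* = 91.
The ceiling of 18 is below the equilibrium price 24, so it binds.
At P = 18: Qd = 211 - 5·18 = 121 and Qs = 7·18 - 77 = 49.
Only 49 units reach the market. On the demand curve, the marginal buyer's willingness to pay at Q = 49 is (211 - 49)/5 = 32.4.

32.4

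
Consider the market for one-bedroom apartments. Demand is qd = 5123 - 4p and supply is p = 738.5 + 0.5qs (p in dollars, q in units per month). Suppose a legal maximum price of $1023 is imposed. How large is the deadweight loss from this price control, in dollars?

8893.5

Rearranging supply gives qs = 2p - 1477. Without the control the market clears where 5123 - 4p = 2p - 1477, i.e. p* = 1100 and q* = 723.
Since 1023 < 1100, the ceiling is binding.
At p = 1023: qd = 5123 - 4·1023 = 1031 and qs = 2·1023 - 1477 = 569.
Quantity traded falls to 569. At q = 569 the demand price is (5123 - 569)/4 = 1138.5 and the supply price is (1477 + 569)/2 = 1023.
Deadweight loss = ½ · (1138.5 - 1023) · (723 - 569) = ½ · 115.5 · 154 = 8893.5.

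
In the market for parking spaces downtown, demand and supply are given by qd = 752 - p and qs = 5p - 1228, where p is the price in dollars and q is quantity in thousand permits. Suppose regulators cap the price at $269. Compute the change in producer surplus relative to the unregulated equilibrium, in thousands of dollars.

-16439.5

Setting quantity demanded equal to quantity supplied, 752 - p = 5p - 1228, gives p* = 330 and q* = 422.
Since 269 < 330, the ceiling is binding.
At p = 269: qd = 752 - 269 = 483 and qs = 5·269 - 1228 = 117.
Producer surplus without the control is ½ · (330 - 245.6) · 422 = 17808.4.
With the ceiling, producers sell 117 units at 269, so PS = ½ · (269 - 245.6) · 117 = 1368.9.
Change in producer surplus = 1368.9 - 17808.4 = -16439.5.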